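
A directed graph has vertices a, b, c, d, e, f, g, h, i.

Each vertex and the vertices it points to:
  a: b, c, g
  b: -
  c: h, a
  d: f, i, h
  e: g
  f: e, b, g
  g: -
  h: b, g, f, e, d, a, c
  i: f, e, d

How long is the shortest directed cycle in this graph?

For each vertex v, BFS finds the shortest path from v back to v.
The shortest such closed walk is c → h → c, length 2.

2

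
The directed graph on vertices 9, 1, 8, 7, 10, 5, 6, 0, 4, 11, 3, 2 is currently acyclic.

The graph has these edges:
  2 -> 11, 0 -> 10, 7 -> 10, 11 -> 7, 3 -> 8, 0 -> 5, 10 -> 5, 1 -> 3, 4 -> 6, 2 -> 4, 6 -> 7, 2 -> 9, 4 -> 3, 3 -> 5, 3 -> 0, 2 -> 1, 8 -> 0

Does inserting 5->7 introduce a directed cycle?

Yes

Adding 5→7 creates a cycle iff 7 can already reach 5.
Path from 7: 7 → 10 → 5.
So 7 → … → 5 → 7 is a cycle.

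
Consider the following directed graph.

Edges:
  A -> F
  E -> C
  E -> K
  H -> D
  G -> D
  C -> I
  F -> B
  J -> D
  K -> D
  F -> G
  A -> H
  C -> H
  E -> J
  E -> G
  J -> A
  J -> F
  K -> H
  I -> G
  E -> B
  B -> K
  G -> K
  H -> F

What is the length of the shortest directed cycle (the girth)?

4

For each vertex v, BFS finds the shortest path from v back to v.
The shortest such closed walk is B → K → H → F → B, length 4.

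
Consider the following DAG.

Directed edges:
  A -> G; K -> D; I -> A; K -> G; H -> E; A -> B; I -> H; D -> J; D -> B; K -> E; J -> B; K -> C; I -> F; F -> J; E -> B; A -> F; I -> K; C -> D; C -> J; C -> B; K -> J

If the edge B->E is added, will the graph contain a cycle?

Yes

Adding B→E creates a cycle iff E can already reach B.
Path from E: E → B.
So E → … → B → E is a cycle.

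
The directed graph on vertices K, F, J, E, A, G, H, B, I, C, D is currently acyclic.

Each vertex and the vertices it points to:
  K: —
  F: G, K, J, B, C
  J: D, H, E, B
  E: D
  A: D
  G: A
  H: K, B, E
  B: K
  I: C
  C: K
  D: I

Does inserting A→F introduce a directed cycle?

Yes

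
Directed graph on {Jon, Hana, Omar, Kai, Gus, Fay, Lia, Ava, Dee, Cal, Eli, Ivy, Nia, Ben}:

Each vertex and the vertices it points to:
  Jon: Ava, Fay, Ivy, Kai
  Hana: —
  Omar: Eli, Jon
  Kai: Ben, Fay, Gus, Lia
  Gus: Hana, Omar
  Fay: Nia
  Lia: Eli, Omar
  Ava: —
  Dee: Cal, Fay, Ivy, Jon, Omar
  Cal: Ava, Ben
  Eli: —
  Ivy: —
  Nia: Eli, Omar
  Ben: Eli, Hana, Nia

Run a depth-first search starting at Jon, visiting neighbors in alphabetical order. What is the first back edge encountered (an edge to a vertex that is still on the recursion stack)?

Omar→Jon

DFS from Jon (visiting neighbors in alphabetical order); mark gray on enter, black on exit:
Jon gray
  Ava gray
  Ava black
  Fay gray
    Nia gray
      Eli gray
      Eli black
      Omar gray
        Omar→Eli: Eli black — skip
        Omar→Jon: Jon is gray → back edge
First back edge: Omar → Jon.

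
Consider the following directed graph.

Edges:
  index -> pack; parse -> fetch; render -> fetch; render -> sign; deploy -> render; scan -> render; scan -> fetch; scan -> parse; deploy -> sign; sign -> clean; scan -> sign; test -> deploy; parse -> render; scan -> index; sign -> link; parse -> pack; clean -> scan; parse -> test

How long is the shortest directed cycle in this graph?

3

For each vertex v, BFS finds the shortest path from v back to v.
The shortest such closed walk is clean → scan → sign → clean, length 3.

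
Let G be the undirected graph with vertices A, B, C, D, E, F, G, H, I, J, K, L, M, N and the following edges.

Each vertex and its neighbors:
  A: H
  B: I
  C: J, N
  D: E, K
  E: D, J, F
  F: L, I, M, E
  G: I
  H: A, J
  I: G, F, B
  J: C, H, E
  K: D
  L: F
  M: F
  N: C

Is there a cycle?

No

DFS, tracking each vertex's parent; an edge to a visited non-parent vertex closes a cycle.
Start from K:
visit K (parent –)
  visit D (parent K)
    visit E (parent D)
      E–D: parent, skip
      visit J (parent E)
        visit C (parent J)
          C–J: parent, skip
          visit N (parent C)
            N–C: parent, skip
        visit H (parent J)
          visit A (parent H)
            A–H: parent, skip
          H–J: parent, skip
        J–E: parent, skip
      visit F (parent E)
        visit L (parent F)
          L–F: parent, skip
        visit I (parent F)
          visit G (parent I)
            G–I: parent, skip
          I–F: parent, skip
          visit B (parent I)
            B–I: parent, skip
        visit M (parent F)
          M–F: parent, skip
        F–E: parent, skip
    D–K: parent, skip
No non-parent visited neighbor found — the graph is a forest.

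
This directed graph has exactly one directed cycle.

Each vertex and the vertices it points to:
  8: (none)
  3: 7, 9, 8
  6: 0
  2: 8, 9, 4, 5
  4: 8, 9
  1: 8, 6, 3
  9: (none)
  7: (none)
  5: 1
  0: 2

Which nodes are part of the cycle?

0, 1, 2, 5, 6

DFS with gray/black marking from 1:
1 gray
  8 gray
  8 black
  6 gray
    0 gray
      2 gray
        2→8: 8 black — skip
        9 gray
        9 black
        4 gray
          4→8: 8 black — skip
          4→9: 9 black — skip
        4 black
        5 gray
          5→1: 1 is gray → back edge
Back edge closes the cycle 1 → 6 → 0 → 2 → 5 → 1; its vertices are {0, 1, 2, 5, 6}.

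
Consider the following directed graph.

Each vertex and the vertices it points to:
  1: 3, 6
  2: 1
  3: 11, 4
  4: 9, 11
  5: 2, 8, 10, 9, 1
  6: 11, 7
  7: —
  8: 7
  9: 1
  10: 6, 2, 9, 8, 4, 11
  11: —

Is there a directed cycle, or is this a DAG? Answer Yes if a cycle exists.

Yes

DFS with white/gray/black marking, starting from 1:
1 gray
  3 gray
    11 gray
    11 black
    4 gray
      9 gray
        9→1: 1 is gray → back edge
Back edge found, so a cycle exists: 1 → 3 → 4 → 9 → 1.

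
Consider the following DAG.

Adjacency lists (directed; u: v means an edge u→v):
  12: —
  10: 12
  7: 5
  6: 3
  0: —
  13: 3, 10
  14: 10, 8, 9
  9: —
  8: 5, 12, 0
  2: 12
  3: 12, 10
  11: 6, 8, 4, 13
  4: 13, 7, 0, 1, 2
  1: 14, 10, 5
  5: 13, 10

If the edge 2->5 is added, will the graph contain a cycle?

No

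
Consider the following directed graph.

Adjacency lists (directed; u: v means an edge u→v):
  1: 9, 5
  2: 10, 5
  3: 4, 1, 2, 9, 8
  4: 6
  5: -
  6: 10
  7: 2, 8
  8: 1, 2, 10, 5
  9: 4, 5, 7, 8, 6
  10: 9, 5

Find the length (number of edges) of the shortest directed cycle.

For each vertex v, BFS finds the shortest path from v back to v.
The shortest such closed walk is 9 → 8 → 10 → 9, length 3.

3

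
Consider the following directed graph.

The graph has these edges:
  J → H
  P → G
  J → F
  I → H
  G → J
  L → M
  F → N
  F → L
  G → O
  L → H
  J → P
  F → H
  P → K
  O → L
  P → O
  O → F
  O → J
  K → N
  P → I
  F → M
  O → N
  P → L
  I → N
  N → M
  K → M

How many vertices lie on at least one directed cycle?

4

A vertex is on a directed cycle iff it belongs to a strongly connected component of size ≥ 2 (or has a self-loop).
The vertices on cycles are {G, J, O, P} — 4 in total.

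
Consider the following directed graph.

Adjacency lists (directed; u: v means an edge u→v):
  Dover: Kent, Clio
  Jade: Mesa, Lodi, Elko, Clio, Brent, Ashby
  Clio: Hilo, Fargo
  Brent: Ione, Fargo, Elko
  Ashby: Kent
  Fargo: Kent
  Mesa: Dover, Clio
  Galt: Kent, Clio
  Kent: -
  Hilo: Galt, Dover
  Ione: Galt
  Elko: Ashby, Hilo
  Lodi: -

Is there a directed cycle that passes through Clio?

Clio is on a cycle iff Clio can reach itself via ≥1 edge.
Clio → Hilo → Galt → Clio — yes.

Yes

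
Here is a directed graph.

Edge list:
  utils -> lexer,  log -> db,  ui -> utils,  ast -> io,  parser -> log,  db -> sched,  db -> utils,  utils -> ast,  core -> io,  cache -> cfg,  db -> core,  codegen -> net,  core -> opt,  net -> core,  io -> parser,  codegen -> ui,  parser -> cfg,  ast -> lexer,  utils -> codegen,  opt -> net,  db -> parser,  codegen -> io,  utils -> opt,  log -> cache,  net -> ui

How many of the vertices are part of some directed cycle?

A vertex is on a directed cycle iff it belongs to a strongly connected component of size ≥ 2 (or has a self-loop).
The vertices on cycles are {db, io, ui, ast, log, net, opt, core, utils, parser, codegen} — 11 in total.

11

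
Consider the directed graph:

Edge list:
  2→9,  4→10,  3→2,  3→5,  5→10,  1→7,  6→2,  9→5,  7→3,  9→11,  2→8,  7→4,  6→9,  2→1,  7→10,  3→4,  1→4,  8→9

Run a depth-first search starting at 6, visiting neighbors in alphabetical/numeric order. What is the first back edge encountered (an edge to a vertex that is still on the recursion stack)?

3→2

DFS from 6 (visiting neighbors in alphabetical/numeric order); mark gray on enter, black on exit:
6 gray
  2 gray
    1 gray
      4 gray
        10 gray
        10 black
      4 black
      7 gray
        3 gray
          3→2: 2 is gray → back edge
First back edge: 3 → 2.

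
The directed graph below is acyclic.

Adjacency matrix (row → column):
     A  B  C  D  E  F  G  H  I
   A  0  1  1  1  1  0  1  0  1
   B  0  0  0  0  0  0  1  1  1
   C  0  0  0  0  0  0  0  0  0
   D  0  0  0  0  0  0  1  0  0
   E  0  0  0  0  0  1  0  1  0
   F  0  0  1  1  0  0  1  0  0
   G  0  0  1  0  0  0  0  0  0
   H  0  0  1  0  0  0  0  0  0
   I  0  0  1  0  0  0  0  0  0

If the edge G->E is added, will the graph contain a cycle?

Adding G→E creates a cycle iff E can already reach G.
Path from E: E → F → G.
So E → … → G → E is a cycle.

Yes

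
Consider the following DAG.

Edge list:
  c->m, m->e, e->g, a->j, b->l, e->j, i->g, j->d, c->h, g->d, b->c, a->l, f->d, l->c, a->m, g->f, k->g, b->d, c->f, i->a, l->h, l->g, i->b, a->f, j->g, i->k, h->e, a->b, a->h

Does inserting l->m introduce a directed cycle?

Adding l→m creates a cycle iff m can already reach l.
Explore from m: no path reaches l. The graph stays acyclic.

No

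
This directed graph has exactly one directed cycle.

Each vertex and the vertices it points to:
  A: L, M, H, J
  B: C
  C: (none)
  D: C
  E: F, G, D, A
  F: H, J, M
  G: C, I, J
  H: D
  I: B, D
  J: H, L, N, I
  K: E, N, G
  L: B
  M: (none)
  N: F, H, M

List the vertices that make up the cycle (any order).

F, J, N

DFS with gray/black marking from F:
F gray
  H gray
    D gray
      C gray
      C black
    D black
  H black
  J gray
    J→H: H black — skip
    L gray
      B gray
        B→C: C black — skip
      B black
    L black
    N gray
      N→F: F is gray → back edge
Back edge closes the cycle F → J → N → F; its vertices are {F, J, N}.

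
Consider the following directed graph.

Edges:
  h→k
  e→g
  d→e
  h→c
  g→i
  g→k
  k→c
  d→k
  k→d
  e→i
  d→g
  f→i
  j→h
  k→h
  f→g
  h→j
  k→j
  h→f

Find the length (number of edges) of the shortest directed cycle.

2

For each vertex v, BFS finds the shortest path from v back to v.
The shortest such closed walk is k → d → k, length 2.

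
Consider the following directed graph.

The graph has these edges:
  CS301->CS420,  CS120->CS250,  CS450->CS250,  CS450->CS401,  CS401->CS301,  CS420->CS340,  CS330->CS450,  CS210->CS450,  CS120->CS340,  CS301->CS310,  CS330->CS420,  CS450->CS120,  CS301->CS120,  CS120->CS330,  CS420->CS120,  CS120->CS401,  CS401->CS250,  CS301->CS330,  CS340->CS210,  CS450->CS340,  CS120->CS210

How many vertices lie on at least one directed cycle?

A vertex is on a directed cycle iff it belongs to a strongly connected component of size ≥ 2 (or has a self-loop).
The vertices on cycles are {CS120, CS210, CS301, CS330, CS340, CS401, CS420, CS450} — 8 in total.

8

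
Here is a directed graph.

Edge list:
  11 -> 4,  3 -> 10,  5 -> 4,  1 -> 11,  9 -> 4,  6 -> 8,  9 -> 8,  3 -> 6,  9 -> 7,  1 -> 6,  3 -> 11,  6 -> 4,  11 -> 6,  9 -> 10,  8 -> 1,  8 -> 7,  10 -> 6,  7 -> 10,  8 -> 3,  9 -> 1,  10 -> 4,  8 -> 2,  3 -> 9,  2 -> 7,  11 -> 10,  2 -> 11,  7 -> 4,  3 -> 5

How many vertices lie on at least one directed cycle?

9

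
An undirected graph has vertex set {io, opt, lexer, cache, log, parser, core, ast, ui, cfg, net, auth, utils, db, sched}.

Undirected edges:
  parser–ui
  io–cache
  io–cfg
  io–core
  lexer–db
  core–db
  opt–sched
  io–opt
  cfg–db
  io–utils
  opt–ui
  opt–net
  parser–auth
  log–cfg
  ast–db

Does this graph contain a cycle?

Yes

DFS, tracking each vertex's parent; an edge to a visited non-parent vertex closes a cycle.
Start from cfg:
visit cfg (parent –)
  visit db (parent cfg)
    visit core (parent db)
      core–db: parent, skip
      visit io (parent core)
        visit cache (parent io)
          cache–io: parent, skip
        visit utils (parent io)
          utils–io: parent, skip
        io–core: parent, skip
        io–cfg: cfg visited and ≠ parent → cycle
Cycle: cfg – db – core – io – cfg.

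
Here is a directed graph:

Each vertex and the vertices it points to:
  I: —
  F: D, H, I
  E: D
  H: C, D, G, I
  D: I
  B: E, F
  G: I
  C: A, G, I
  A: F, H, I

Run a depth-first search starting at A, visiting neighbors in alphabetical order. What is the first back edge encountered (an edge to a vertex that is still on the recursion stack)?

C->A

DFS from A (visiting neighbors in alphabetical order); mark gray on enter, black on exit:
A gray
  F gray
    D gray
      I gray
      I black
    D black
    H gray
      C gray
        C→A: A is gray → back edge
First back edge: C → A.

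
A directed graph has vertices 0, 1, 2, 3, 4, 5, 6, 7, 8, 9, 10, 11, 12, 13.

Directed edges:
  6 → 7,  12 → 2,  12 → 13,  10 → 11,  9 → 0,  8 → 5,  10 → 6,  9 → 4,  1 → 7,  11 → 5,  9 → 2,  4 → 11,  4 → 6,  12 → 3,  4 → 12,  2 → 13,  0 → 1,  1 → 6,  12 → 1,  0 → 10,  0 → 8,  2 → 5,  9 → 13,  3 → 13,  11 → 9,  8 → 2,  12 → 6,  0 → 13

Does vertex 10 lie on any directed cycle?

10 is on a cycle iff 10 can reach itself via ≥1 edge.
10 → 11 → 9 → 0 → 10 — yes.

Yes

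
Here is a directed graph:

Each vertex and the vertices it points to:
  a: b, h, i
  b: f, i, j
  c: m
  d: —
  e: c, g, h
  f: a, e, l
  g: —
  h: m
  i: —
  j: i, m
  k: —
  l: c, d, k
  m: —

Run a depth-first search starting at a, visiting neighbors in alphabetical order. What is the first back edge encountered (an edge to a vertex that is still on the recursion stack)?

f->a

DFS from a (visiting neighbors in alphabetical order); mark gray on enter, black on exit:
a gray
  b gray
    f gray
      f→a: a is gray → back edge
First back edge: f → a.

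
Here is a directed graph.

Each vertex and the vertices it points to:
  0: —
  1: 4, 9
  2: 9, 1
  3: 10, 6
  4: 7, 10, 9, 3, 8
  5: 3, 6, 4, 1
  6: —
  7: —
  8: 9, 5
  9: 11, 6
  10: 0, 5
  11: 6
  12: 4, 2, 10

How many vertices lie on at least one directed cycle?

A vertex is on a directed cycle iff it belongs to a strongly connected component of size ≥ 2 (or has a self-loop).
The vertices on cycles are {1, 3, 4, 5, 8, 10} — 6 in total.

6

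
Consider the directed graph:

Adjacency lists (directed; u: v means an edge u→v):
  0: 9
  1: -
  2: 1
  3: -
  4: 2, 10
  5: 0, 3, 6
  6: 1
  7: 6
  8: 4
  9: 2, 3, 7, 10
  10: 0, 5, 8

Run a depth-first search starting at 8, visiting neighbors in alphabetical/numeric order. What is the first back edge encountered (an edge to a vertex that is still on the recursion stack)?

9→10

DFS from 8 (visiting neighbors in alphabetical/numeric order); mark gray on enter, black on exit:
8 gray
  4 gray
    2 gray
      1 gray
      1 black
    2 black
    10 gray
      0 gray
        9 gray
          9→2: 2 black — skip
          3 gray
          3 black
          7 gray
            6 gray
              6→1: 1 black — skip
            6 black
          7 black
          9→10: 10 is gray → back edge
First back edge: 9 → 10.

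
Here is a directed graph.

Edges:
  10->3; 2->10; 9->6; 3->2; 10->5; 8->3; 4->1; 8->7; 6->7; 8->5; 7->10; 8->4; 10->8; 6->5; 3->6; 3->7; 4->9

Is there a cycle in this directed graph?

Yes

DFS with white/gray/black marking, starting from 5:
5 gray
5 black
1 gray
1 black
2 gray
  10 gray
    8 gray
      4 gray
        4→1: 1 black — skip
        9 gray
          6 gray
            6→5: 5 black — skip
            7 gray
              7→10: 10 is gray → back edge
Back edge found, so a cycle exists: 10 → 8 → 4 → 9 → 6 → 7 → 10.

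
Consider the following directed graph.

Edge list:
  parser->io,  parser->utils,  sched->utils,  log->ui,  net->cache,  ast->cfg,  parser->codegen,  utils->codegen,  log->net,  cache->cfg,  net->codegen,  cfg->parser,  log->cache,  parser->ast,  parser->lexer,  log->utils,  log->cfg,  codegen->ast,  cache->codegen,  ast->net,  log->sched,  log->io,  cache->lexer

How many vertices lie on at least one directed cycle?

A vertex is on a directed cycle iff it belongs to a strongly connected component of size ≥ 2 (or has a self-loop).
The vertices on cycles are {ast, cfg, net, cache, utils, parser, codegen} — 7 in total.

7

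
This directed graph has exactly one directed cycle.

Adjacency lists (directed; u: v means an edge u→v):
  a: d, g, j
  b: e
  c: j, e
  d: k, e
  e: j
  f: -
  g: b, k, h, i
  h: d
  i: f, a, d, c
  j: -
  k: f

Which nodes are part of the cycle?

a, g, i

DFS with gray/black marking from a:
a gray
  d gray
    k gray
      f gray
      f black
    k black
    e gray
      j gray
      j black
    e black
  d black
  g gray
    b gray
      b→e: e black — skip
    b black
    g→k: k black — skip
    h gray
      h→d: d black — skip
    h black
    i gray
      i→f: f black — skip
      i→a: a is gray → back edge
Back edge closes the cycle a → g → i → a; its vertices are {a, g, i}.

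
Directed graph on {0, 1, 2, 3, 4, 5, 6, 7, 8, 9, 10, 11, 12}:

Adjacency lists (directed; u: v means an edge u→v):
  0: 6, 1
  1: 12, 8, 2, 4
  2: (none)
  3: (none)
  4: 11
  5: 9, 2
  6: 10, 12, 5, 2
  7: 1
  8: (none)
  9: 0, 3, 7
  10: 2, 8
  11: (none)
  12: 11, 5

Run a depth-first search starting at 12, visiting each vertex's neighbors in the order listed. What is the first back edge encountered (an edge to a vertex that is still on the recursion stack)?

6→12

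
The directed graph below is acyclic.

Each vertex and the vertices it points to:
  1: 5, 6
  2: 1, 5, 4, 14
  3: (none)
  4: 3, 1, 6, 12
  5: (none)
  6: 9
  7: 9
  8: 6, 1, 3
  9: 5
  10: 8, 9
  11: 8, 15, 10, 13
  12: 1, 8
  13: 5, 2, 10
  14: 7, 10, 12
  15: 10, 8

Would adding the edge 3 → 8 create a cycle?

Yes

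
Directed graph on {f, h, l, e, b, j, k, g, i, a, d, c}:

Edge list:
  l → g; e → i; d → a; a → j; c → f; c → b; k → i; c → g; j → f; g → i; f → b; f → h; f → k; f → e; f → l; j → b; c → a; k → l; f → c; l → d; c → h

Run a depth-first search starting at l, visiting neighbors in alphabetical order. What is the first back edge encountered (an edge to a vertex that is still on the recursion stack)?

DFS from l (visiting neighbors in alphabetical order); mark gray on enter, black on exit:
l gray
  d gray
    a gray
      j gray
        b gray
        b black
        f gray
          f→b: b black — skip
          c gray
            c→a: a is gray → back edge
First back edge: c → a.

c→a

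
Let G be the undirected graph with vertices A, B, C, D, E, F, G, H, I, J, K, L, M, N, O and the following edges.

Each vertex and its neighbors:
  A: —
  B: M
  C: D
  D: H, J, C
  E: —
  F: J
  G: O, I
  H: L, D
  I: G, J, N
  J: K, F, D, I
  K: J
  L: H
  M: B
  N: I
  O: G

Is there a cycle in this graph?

DFS, tracking each vertex's parent; an edge to a visited non-parent vertex closes a cycle.
Start from G:
visit G (parent –)
  visit O (parent G)
    O–G: parent, skip
  visit I (parent G)
    I–G: parent, skip
    visit J (parent I)
      visit K (parent J)
        K–J: parent, skip
      visit F (parent J)
        F–J: parent, skip
      visit D (parent J)
        visit H (parent D)
          visit L (parent H)
            L–H: parent, skip
          H–D: parent, skip
        D–J: parent, skip
        visit C (parent D)
          C–D: parent, skip
      J–I: parent, skip
    visit N (parent I)
      N–I: parent, skip
visit A (parent –)
visit B (parent –)
  visit M (parent B)
    M–B: parent, skip
visit E (parent –)
No non-parent visited neighbor found — the graph is a forest.

No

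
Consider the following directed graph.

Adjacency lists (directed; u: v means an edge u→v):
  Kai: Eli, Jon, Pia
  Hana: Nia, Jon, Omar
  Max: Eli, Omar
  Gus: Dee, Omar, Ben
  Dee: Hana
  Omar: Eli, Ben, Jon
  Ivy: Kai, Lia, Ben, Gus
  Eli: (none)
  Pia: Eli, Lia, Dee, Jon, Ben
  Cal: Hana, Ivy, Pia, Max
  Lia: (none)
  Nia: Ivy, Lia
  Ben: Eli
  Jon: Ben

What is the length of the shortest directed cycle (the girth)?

5

For each vertex v, BFS finds the shortest path from v back to v.
The shortest such closed walk is Hana → Nia → Ivy → Gus → Dee → Hana, length 5.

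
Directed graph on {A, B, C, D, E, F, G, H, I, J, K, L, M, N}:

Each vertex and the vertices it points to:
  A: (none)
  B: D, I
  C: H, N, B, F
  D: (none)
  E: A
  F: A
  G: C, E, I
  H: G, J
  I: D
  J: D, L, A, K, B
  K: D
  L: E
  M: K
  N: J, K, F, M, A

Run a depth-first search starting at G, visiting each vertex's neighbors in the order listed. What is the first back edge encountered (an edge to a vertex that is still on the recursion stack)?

H->G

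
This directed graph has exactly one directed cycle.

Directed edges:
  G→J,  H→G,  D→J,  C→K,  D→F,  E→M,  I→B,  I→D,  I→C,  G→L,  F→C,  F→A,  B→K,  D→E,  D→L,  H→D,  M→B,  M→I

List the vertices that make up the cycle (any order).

D, E, I, M

DFS with gray/black marking from D:
D gray
  E gray
    M gray
      I gray
        I→D: D is gray → back edge
Back edge closes the cycle D → E → M → I → D; its vertices are {D, E, I, M}.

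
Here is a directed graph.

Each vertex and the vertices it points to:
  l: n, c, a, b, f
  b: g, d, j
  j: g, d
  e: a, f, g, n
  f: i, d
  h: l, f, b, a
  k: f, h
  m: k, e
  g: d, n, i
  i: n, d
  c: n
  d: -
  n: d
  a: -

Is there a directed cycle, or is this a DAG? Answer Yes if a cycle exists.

No

DFS with white/gray/black marking, starting from h:
h gray
  l gray
    n gray
      d gray
      d black
    n black
    c gray
      c→n: n black — skip
    c black
    a gray
    a black
    b gray
      g gray
        g→d: d black — skip
        g→n: n black — skip
        i gray
          i→n: n black — skip
          i→d: d black — skip
        i black
      g black
      b→d: d black — skip
      j gray
        j→g: g black — skip
        j→d: d black — skip
      j black
    b black
    f gray
      f→i: i black — skip
      f→d: d black — skip
    f black
  l black
  h→f: f black — skip
  h→b: b black — skip
  h→a: a black — skip
h black
e gray
  e→a: a black — skip
  e→f: f black — skip
  e→g: g black — skip
  e→n: n black — skip
e black
k gray
  k→f: f black — skip
  k→h: h black — skip
k black
m gray
  m→k: k black — skip
  m→e: e black — skip
m black
Every edge goes to a white or black vertex — no back edge, so the graph is acyclic.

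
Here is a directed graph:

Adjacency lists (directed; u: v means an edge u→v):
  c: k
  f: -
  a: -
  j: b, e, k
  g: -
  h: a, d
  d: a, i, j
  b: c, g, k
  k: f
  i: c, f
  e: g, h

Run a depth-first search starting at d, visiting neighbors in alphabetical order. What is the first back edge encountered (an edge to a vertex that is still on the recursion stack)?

DFS from d (visiting neighbors in alphabetical order); mark gray on enter, black on exit:
d gray
  a gray
  a black
  i gray
    c gray
      k gray
        f gray
        f black
      k black
    c black
    i→f: f black — skip
  i black
  j gray
    b gray
      b→c: c black — skip
      g gray
      g black
      b→k: k black — skip
    b black
    e gray
      e→g: g black — skip
      h gray
        h→a: a black — skip
        h→d: d is gray → back edge
First back edge: h → d.

h→d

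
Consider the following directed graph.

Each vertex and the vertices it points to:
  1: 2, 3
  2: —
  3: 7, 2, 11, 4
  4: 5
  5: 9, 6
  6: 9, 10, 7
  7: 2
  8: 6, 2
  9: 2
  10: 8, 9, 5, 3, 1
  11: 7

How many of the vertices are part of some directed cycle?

A vertex is on a directed cycle iff it belongs to a strongly connected component of size ≥ 2 (or has a self-loop).
The vertices on cycles are {1, 3, 4, 5, 6, 8, 10} — 7 in total.

7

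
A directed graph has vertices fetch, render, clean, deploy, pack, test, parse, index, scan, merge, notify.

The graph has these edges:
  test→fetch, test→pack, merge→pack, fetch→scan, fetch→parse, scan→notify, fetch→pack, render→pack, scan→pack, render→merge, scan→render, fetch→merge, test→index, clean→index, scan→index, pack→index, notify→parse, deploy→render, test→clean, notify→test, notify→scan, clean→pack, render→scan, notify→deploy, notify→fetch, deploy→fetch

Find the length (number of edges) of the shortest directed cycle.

2

For each vertex v, BFS finds the shortest path from v back to v.
The shortest such closed walk is notify → scan → notify, length 2.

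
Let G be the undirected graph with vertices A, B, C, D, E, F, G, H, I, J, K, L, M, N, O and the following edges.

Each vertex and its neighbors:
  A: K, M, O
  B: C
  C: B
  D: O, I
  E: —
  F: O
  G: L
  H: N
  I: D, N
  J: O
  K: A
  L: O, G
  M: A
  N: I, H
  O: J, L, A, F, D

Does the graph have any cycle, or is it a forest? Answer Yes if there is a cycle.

DFS, tracking each vertex's parent; an edge to a visited non-parent vertex closes a cycle.
Start from E:
visit E (parent –)
visit A (parent –)
  visit K (parent A)
    K–A: parent, skip
  visit M (parent A)
    M–A: parent, skip
  visit O (parent A)
    visit J (parent O)
      J–O: parent, skip
    visit L (parent O)
      L–O: parent, skip
      visit G (parent L)
        G–L: parent, skip
    O–A: parent, skip
    visit F (parent O)
      F–O: parent, skip
    visit D (parent O)
      D–O: parent, skip
      visit I (parent D)
        I–D: parent, skip
        visit N (parent I)
          N–I: parent, skip
          visit H (parent N)
            H–N: parent, skip
visit B (parent –)
  visit C (parent B)
    C–B: parent, skip
No non-parent visited neighbor found — the graph is a forest.

No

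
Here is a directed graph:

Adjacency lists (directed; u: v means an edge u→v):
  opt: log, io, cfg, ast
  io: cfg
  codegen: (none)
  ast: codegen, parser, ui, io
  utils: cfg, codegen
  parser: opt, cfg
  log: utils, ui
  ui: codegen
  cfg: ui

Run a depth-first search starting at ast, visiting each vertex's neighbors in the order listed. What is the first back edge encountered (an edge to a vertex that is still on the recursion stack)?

opt->ast

DFS from ast (visiting each vertex's neighbors in the order listed); mark gray on enter, black on exit:
ast gray
  codegen gray
  codegen black
  parser gray
    opt gray
      log gray
        utils gray
          cfg gray
            ui gray
              ui→codegen: codegen black — skip
            ui black
          cfg black
          utils→codegen: codegen black — skip
        utils black
        log→ui: ui black — skip
      log black
      io gray
        io→cfg: cfg black — skip
      io black
      opt→cfg: cfg black — skip
      opt→ast: ast is gray → back edge
First back edge: opt → ast.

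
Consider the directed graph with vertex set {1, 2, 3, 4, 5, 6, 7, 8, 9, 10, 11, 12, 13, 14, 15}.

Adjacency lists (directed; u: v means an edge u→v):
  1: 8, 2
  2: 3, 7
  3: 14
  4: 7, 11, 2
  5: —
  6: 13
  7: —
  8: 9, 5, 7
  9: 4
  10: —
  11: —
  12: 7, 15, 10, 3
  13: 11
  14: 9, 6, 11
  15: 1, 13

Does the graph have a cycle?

Yes

DFS with white/gray/black marking, starting from 15:
15 gray
  1 gray
    8 gray
      9 gray
        4 gray
          7 gray
          7 black
          11 gray
          11 black
          2 gray
            3 gray
              14 gray
                14→9: 9 is gray → back edge
Back edge found, so a cycle exists: 9 → 4 → 2 → 3 → 14 → 9.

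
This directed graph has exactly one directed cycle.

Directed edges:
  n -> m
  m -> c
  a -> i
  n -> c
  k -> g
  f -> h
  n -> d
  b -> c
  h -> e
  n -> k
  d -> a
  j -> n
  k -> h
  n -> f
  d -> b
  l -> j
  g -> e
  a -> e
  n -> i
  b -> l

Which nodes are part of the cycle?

b, d, j, l, n

DFS with gray/black marking from j:
j gray
  n gray
    i gray
    i black
    f gray
      h gray
        e gray
        e black
      h black
    f black
    c gray
    c black
    d gray
      a gray
        a→i: i black — skip
        a→e: e black — skip
      a black
      b gray
        b→c: c black — skip
        l gray
          l→j: j is gray → back edge
Back edge closes the cycle j → n → d → b → l → j; its vertices are {b, d, j, l, n}.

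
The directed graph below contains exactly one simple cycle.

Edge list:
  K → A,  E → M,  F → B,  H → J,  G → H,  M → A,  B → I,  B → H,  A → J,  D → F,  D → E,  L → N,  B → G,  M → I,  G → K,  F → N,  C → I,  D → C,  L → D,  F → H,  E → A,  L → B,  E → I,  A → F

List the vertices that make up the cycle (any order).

A, B, F, G, K

DFS with gray/black marking from F:
F gray
  N gray
  N black
  B gray
    I gray
    I black
    G gray
      H gray
        J gray
        J black
      H black
      K gray
        A gray
          A→J: J black — skip
          A→F: F is gray → back edge
Back edge closes the cycle F → B → G → K → A → F; its vertices are {A, B, F, G, K}.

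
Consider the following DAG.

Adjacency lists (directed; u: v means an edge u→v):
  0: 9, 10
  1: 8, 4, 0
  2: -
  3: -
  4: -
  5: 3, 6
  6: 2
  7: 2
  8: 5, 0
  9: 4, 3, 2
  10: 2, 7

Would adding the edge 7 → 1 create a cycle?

Adding 7→1 creates a cycle iff 1 can already reach 7.
Path from 1: 1 → 0 → 10 → 7.
So 1 → … → 7 → 1 is a cycle.

Yes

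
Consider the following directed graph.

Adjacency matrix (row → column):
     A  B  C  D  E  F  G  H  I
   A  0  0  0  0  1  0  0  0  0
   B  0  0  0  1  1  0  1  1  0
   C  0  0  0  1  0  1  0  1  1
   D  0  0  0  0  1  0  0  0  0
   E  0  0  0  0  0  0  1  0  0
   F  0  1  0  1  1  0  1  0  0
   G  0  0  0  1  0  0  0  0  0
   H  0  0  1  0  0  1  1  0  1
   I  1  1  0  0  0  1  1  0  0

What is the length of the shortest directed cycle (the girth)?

2

For each vertex v, BFS finds the shortest path from v back to v.
The shortest such closed walk is C → H → C, length 2.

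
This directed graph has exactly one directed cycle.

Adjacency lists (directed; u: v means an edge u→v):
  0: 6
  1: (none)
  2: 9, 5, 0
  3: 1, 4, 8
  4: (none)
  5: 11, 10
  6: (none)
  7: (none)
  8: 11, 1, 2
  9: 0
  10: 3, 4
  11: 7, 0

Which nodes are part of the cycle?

2, 3, 5, 8, 10

DFS with gray/black marking from 3:
3 gray
  1 gray
  1 black
  4 gray
  4 black
  8 gray
    11 gray
      7 gray
      7 black
      0 gray
        6 gray
        6 black
      0 black
    11 black
    8→1: 1 black — skip
    2 gray
      9 gray
        9→0: 0 black — skip
      9 black
      5 gray
        5→11: 11 black — skip
        10 gray
          10→3: 3 is gray → back edge
Back edge closes the cycle 3 → 8 → 2 → 5 → 10 → 3; its vertices are {2, 3, 5, 8, 10}.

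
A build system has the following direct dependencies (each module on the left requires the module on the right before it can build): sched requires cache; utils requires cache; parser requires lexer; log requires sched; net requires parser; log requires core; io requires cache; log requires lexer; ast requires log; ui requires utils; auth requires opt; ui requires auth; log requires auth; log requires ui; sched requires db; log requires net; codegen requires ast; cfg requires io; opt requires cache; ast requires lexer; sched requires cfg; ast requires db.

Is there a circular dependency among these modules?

DFS with white/gray/black marking, starting from io:
io gray
  cache gray
  cache black
io black
sched gray
  sched→cache: cache black — skip
  db gray
  db black
  cfg gray
    cfg→io: io black — skip
  cfg black
sched black
ui gray
  utils gray
    utils→cache: cache black — skip
  utils black
  auth gray
    opt gray
      opt→cache: cache black — skip
    opt black
  auth black
ui black
ast gray
  log gray
    net gray
      parser gray
        lexer gray
        lexer black
      parser black
    net black
    log→lexer: lexer black — skip
    log→auth: auth black — skip
    log→sched: sched black — skip
    core gray
    core black
    log→ui: ui black — skip
  log black
  ast→db: db black — skip
  ast→lexer: lexer black — skip
ast black
codegen gray
  codegen→ast: ast black — skip
codegen black
Every edge goes to a white or black vertex — no back edge, so the graph is acyclic.

No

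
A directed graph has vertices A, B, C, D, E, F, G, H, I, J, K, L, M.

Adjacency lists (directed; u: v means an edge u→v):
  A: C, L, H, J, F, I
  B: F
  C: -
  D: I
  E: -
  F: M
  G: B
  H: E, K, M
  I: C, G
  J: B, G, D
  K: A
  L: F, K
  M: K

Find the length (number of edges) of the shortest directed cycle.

3

For each vertex v, BFS finds the shortest path from v back to v.
The shortest such closed walk is A → L → K → A, length 3.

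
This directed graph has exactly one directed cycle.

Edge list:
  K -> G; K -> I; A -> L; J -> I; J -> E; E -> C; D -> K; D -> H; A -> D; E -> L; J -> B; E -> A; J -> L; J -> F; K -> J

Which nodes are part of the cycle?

A, D, E, J, K

DFS with gray/black marking from K:
K gray
  I gray
  I black
  G gray
  G black
  J gray
    B gray
    B black
    J→I: I black — skip
    F gray
    F black
    L gray
    L black
    E gray
      A gray
        D gray
          H gray
          H black
          D→K: K is gray → back edge
Back edge closes the cycle K → J → E → A → D → K; its vertices are {A, D, E, J, K}.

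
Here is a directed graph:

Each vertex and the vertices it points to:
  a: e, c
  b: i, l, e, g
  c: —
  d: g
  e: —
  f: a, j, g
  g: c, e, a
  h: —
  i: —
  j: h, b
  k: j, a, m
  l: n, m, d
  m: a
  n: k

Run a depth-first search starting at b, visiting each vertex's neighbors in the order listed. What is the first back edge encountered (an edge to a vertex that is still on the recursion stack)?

j→b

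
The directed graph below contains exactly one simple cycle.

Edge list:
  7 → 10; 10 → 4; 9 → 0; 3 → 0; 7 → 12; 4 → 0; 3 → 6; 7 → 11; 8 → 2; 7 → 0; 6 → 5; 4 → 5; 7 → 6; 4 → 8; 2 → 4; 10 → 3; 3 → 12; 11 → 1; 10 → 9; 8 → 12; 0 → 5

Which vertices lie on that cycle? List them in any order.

2, 4, 8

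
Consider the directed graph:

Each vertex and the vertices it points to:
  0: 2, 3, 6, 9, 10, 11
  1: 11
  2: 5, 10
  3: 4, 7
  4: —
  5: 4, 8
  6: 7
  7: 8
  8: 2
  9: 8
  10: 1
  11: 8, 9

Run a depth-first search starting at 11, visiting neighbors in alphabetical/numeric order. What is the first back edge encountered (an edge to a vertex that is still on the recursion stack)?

5→8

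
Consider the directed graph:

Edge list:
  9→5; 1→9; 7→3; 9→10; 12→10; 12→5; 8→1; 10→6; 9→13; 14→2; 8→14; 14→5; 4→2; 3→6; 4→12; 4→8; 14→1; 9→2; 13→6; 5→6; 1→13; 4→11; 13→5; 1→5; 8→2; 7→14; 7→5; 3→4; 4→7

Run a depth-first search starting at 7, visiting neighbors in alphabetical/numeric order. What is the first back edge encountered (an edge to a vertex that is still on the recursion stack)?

4->7

DFS from 7 (visiting neighbors in alphabetical/numeric order); mark gray on enter, black on exit:
7 gray
  3 gray
    4 gray
      2 gray
      2 black
      4→7: 7 is gray → back edge
First back edge: 4 → 7.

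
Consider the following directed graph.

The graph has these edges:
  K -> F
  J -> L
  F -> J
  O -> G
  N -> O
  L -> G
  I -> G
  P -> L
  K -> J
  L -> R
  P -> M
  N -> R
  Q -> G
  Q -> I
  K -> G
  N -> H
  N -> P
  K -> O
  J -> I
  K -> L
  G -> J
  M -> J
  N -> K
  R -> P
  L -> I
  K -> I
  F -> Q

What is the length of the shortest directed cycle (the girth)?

3

For each vertex v, BFS finds the shortest path from v back to v.
The shortest such closed walk is R → P → L → R, length 3.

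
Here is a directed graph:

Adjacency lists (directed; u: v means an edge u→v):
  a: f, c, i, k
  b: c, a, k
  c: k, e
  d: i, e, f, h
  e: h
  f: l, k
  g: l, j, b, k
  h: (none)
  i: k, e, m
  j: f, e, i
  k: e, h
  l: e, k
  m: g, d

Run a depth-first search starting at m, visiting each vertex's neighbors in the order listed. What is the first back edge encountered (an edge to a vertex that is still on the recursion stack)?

i→m

DFS from m (visiting each vertex's neighbors in the order listed); mark gray on enter, black on exit:
m gray
  g gray
    l gray
      e gray
        h gray
        h black
      e black
      k gray
        k→e: e black — skip
        k→h: h black — skip
      k black
    l black
    j gray
      f gray
        f→l: l black — skip
        f→k: k black — skip
      f black
      j→e: e black — skip
      i gray
        i→k: k black — skip
        i→e: e black — skip
        i→m: m is gray → back edge
First back edge: i → m.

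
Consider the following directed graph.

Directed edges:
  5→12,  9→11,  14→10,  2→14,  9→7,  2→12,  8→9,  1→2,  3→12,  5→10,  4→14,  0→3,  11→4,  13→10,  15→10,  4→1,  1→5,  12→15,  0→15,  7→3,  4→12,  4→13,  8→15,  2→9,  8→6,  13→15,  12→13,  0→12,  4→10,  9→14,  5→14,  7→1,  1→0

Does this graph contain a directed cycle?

DFS with white/gray/black marking, starting from 11:
11 gray
  4 gray
    1 gray
      5 gray
        14 gray
          10 gray
          10 black
        14 black
        5→10: 10 black — skip
        12 gray
          13 gray
            15 gray
              15→10: 10 black — skip
            15 black
            13→10: 10 black — skip
          13 black
          12→15: 15 black — skip
        12 black
      5 black
      2 gray
        9 gray
          9→11: 11 is gray → back edge
Back edge found, so a cycle exists: 11 → 4 → 1 → 2 → 9 → 11.

Yes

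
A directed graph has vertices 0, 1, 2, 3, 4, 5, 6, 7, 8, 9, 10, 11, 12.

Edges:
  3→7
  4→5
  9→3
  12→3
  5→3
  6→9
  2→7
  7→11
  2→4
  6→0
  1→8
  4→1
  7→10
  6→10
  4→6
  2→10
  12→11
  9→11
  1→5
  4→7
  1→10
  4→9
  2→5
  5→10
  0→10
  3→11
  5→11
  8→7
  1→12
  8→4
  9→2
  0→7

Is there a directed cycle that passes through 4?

Yes

4 is on a cycle iff 4 can reach itself via ≥1 edge.
4 → 1 → 8 → 4 — yes.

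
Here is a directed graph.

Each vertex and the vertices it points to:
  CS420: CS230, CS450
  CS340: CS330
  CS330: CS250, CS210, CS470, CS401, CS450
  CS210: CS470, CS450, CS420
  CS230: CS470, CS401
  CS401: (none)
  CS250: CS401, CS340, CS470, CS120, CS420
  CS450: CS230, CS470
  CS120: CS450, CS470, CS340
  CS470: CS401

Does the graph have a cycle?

DFS with white/gray/black marking, starting from CS330:
CS330 gray
  CS250 gray
    CS401 gray
    CS401 black
    CS340 gray
      CS340→CS330: CS330 is gray → back edge
Back edge found, so a cycle exists: CS330 → CS250 → CS340 → CS330.

Yes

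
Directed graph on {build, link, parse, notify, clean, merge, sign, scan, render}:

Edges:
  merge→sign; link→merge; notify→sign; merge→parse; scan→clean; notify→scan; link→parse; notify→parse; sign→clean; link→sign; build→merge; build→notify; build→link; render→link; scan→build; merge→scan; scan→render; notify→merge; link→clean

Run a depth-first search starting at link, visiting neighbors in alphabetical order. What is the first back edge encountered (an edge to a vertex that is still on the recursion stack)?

build→link

DFS from link (visiting neighbors in alphabetical order); mark gray on enter, black on exit:
link gray
  clean gray
  clean black
  merge gray
    parse gray
    parse black
    scan gray
      build gray
        build→link: link is gray → back edge
First back edge: build → link.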